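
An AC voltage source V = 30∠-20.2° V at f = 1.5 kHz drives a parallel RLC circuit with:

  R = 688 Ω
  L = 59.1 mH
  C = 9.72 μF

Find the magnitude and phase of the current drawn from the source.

Step 1 — Angular frequency: ω = 2π·f = 2π·1500 = 9425 rad/s.
Step 2 — Component impedances:
  R: Z = R = 688 Ω
  L: Z = jωL = j·9425·0.0591 = 0 + j557 Ω
  C: Z = 1/(jωC) = -j/(ω·C) = 0 - j10.92 Ω
Step 3 — Parallel combination: 1/Z_total = 1/R + 1/L + 1/C; Z_total = 0.1801 - j11.13 Ω = 11.13∠-89.1° Ω.
Step 4 — Source phasor: V = 30∠-20.2° V = 28.15 - j10.36 V.
Step 5 — Ohm's law: I = V / Z_total = (28.15 - j10.36) / (0.1801 - j11.13) = 0.9713 + j2.514 A.
Step 6 — Convert to polar: |I| = 2.695 A, ∠I = 68.9°.

I = 2.695∠68.9° A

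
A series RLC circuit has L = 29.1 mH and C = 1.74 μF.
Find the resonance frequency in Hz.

Step 1 — Resonance condition Im(Z)=0 gives ω₀ = 1/√(LC).
Step 2 — ω₀ = 1/√(0.0291·1.74e-06) = 4444 rad/s.
Step 3 — f₀ = ω₀/(2π) = 707.3 Hz.

f₀ = 707.3 Hz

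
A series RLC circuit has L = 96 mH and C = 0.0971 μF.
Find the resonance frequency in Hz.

Step 1 — Resonance condition Im(Z)=0 gives ω₀ = 1/√(LC).
Step 2 — ω₀ = 1/√(0.096·9.71e-08) = 1.036e+04 rad/s.
Step 3 — f₀ = ω₀/(2π) = 1648 Hz.

f₀ = 1648 Hz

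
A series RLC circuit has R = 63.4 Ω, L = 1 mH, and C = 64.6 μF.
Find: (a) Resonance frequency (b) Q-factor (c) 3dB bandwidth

Step 1 — Resonance condition Im(Z)=0 gives ω₀ = 1/√(LC).
Step 2 — ω₀ = 1/√(0.001·6.46e-05) = 3934 rad/s.
Step 3 — f₀ = ω₀/(2π) = 626.2 Hz.
Step 4 — Series Q: Q = ω₀L/R = 3934·0.001/63.4 = 0.06206.
Step 5 — 3dB bandwidth: Δω = ω₀/Q = 6.34e+04 rad/s; BW = Δω/(2π) = 1.009e+04 Hz.

(a) f₀ = 626.2 Hz  (b) Q = 0.06206  (c) BW = 1.009e+04 Hz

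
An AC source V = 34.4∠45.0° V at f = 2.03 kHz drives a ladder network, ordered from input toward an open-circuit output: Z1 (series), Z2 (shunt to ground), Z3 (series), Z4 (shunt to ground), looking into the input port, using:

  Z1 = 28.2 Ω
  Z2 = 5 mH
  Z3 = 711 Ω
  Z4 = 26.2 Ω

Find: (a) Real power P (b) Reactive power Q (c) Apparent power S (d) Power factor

Step 1 — Angular frequency: ω = 2π·f = 2π·2030 = 1.275e+04 rad/s.
Step 2 — Component impedances:
  Z1: Z = R = 28.2 Ω
  Z2: Z = jωL = j·1.275e+04·0.005 = 0 + j63.77 Ω
  Z3: Z = R = 711 Ω
  Z4: Z = R = 26.2 Ω
Step 3 — Ladder network (open output): work backward from the far end, alternating series and parallel combinations. Z_in = 33.68 + j63.3 Ω = 71.7∠62.0° Ω.
Step 4 — Source phasor: V = 34.4∠45.0° V = 24.32 + j24.32 V.
Step 5 — Current: I = V / Z = 0.4588 - j0.1402 A = 0.4798∠-17.0° A.
Step 6 — Complex power: S = V·I* = 7.752 + j14.57 VA.
Step 7 — Real power: P = Re(S) = 7.752 W.
Step 8 — Reactive power: Q = Im(S) = 14.57 VAR.
Step 9 — Apparent power: |S| = 16.5 VA.
Step 10 — Power factor: PF = P/|S| = 0.4697 (lagging).

(a) P = 7.752 W  (b) Q = 14.57 VAR  (c) S = 16.5 VA  (d) PF = 0.4697 (lagging)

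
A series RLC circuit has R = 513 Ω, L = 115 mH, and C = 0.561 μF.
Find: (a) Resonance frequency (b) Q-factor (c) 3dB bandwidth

Step 1 — Resonance condition Im(Z)=0 gives ω₀ = 1/√(LC).
Step 2 — ω₀ = 1/√(0.115·5.61e-07) = 3937 rad/s.
Step 3 — f₀ = ω₀/(2π) = 626.6 Hz.
Step 4 — Series Q: Q = ω₀L/R = 3937·0.115/513 = 0.8826.
Step 5 — 3dB bandwidth: Δω = ω₀/Q = 4461 rad/s; BW = Δω/(2π) = 710 Hz.

(a) f₀ = 626.6 Hz  (b) Q = 0.8826  (c) BW = 710 Hz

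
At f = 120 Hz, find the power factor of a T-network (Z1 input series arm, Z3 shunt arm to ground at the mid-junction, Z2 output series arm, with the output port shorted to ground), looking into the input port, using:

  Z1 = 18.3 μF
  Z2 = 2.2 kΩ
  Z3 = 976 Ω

Step 1 — Angular frequency: ω = 2π·f = 2π·120 = 754 rad/s.
Step 2 — Component impedances:
  Z1: Z = 1/(jωC) = -j/(ω·C) = 0 - j72.47 Ω
  Z2: Z = R = 2200 Ω
  Z3: Z = R = 976 Ω
Step 3 — With the output port shorted to ground, the output series arm Z2 runs from the junction to ground; the shunt arm Z3 also runs from the junction to ground. They appear in parallel: Z3 || Z2 = 676.1 Ω.
Step 4 — Series with input arm Z1: Z_in = Z1 + (Z3 || Z2) = 676.1 - j72.47 Ω = 679.9∠-6.1° Ω.
Step 5 — Power factor: PF = cos(φ) = Re(Z)/|Z| = 676.07/679.94 = 0.9943.
Step 6 — Type: Im(Z) = -72.47 ⇒ leading (phase φ = -6.1°).

PF = 0.9943 (leading, φ = -6.1°)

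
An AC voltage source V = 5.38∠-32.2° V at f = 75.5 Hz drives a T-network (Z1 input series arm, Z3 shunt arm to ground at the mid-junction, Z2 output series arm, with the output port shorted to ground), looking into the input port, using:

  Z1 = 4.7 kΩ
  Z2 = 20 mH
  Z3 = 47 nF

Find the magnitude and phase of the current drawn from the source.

Step 1 — Angular frequency: ω = 2π·f = 2π·75.5 = 474.4 rad/s.
Step 2 — Component impedances:
  Z1: Z = R = 4700 Ω
  Z2: Z = jωL = j·474.4·0.02 = 0 + j9.488 Ω
  Z3: Z = 1/(jωC) = -j/(ω·C) = 0 - j4.485e+04 Ω
Step 3 — With the output port shorted to ground, the output series arm Z2 runs from the junction to ground; the shunt arm Z3 also runs from the junction to ground. They appear in parallel: Z3 || Z2 = 0 + j9.49 Ω.
Step 4 — Series with input arm Z1: Z_in = Z1 + (Z3 || Z2) = 4700 + j9.49 Ω = 4700∠0.1° Ω.
Step 5 — Source phasor: V = 5.38∠-32.2° V = 4.553 - j2.867 V.
Step 6 — Ohm's law: I = V / Z_total = (4.553 - j2.867) / (4700 + j9.49) = 0.0009674 - j0.0006119 A.
Step 7 — Convert to polar: |I| = 0.001145 A, ∠I = -32.3°.

I = 0.001145∠-32.3° A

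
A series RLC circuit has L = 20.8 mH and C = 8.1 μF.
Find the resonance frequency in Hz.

Step 1 — Resonance condition Im(Z)=0 gives ω₀ = 1/√(LC).
Step 2 — ω₀ = 1/√(0.0208·8.1e-06) = 2436 rad/s.
Step 3 — f₀ = ω₀/(2π) = 387.7 Hz.

f₀ = 387.7 Hz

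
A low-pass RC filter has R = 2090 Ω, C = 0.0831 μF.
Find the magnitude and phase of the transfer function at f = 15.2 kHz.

Step 1 — Angular frequency: ω = 2π·1.52e+04 = 9.55e+04 rad/s.
Step 2 — Transfer function: H(jω) = 1/(1 + jωRC).
Step 3 — Denominator: 1 + jωRC = 1 + j·9.55e+04·2090·8.31e-08 = 1 + j16.59.
Step 4 — H = 0.003621 - j0.06007.
Step 5 — Magnitude: |H| = 0.06018 (-24.4 dB); phase: φ = -86.5°.

|H| = 0.06018 (-24.4 dB), φ = -86.5°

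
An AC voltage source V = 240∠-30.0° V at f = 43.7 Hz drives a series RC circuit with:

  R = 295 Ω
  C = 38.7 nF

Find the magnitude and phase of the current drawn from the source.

Step 1 — Angular frequency: ω = 2π·f = 2π·43.7 = 274.6 rad/s.
Step 2 — Component impedances:
  R: Z = R = 295 Ω
  C: Z = 1/(jωC) = -j/(ω·C) = 0 - j9.411e+04 Ω
Step 3 — Series combination: Z_total = R + C = 295 - j9.411e+04 Ω = 9.411e+04∠-89.8° Ω.
Step 4 — Source phasor: V = 240∠-30.0° V = 207.8 - j120 V.
Step 5 — Ohm's law: I = V / Z_total = (207.8 - j120) / (295 - j9.411e+04) = 0.001282 + j0.002205 A.
Step 6 — Convert to polar: |I| = 0.00255 A, ∠I = 59.8°.

I = 0.00255∠59.8° A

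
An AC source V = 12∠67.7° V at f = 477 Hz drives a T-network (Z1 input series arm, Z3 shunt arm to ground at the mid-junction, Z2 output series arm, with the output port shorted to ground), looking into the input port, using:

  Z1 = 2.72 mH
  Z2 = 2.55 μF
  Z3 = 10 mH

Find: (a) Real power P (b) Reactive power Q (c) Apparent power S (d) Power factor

Step 1 — Angular frequency: ω = 2π·f = 2π·477 = 2997 rad/s.
Step 2 — Component impedances:
  Z1: Z = jωL = j·2997·0.00272 = 0 + j8.152 Ω
  Z2: Z = 1/(jωC) = -j/(ω·C) = 0 - j130.8 Ω
  Z3: Z = jωL = j·2997·0.01 = 0 + j29.97 Ω
Step 3 — With the output port shorted to ground, the output series arm Z2 runs from the junction to ground; the shunt arm Z3 also runs from the junction to ground. They appear in parallel: Z3 || Z2 = 0 + j38.88 Ω.
Step 4 — Series with input arm Z1: Z_in = Z1 + (Z3 || Z2) = 0 + j47.03 Ω = 47.03∠90.0° Ω.
Step 5 — Source phasor: V = 12∠67.7° V = 4.553 + j11.1 V.
Step 6 — Current: I = V / Z = 0.2361 - j0.09683 A = 0.2552∠-22.3° A.
Step 7 — Complex power: S = V·I* = 0 + j3.062 VA.
Step 8 — Real power: P = Re(S) = 0 W.
Step 9 — Reactive power: Q = Im(S) = 3.062 VAR.
Step 10 — Apparent power: |S| = 3.062 VA.
Step 11 — Power factor: PF = P/|S| = 0 (lagging).

(a) P = 0 W  (b) Q = 3.062 VAR  (c) S = 3.062 VA  (d) PF = 0 (lagging)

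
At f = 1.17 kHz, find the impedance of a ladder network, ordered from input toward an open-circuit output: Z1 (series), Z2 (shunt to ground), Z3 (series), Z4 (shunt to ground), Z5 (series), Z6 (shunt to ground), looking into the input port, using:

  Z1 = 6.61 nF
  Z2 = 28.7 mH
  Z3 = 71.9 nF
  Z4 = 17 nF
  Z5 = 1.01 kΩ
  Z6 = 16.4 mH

Step 1 — Angular frequency: ω = 2π·f = 2π·1170 = 7351 rad/s.
Step 2 — Component impedances:
  Z1: Z = 1/(jωC) = -j/(ω·C) = 0 - j2.058e+04 Ω
  Z2: Z = jωL = j·7351·0.0287 = 0 + j211 Ω
  Z3: Z = 1/(jωC) = -j/(ω·C) = 0 - j1892 Ω
  Z4: Z = 1/(jωC) = -j/(ω·C) = 0 - j8002 Ω
  Z5: Z = R = 1010 Ω
  Z6: Z = jωL = j·7351·0.0164 = 0 + j120.6 Ω
Step 3 — Ladder network (open output): work backward from the far end, alternating series and parallel combinations. Z_in = 11.68 - j2.035e+04 Ω = 2.035e+04∠-90.0° Ω.

Z = 11.68 - j2.035e+04 Ω = 2.035e+04∠-90.0° Ω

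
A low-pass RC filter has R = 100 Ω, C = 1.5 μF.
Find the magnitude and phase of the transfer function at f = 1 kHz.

Step 1 — Angular frequency: ω = 2π·1000 = 6283 rad/s.
Step 2 — Transfer function: H(jω) = 1/(1 + jωRC).
Step 3 — Denominator: 1 + jωRC = 1 + j·6283·100·1.5e-06 = 1 + j0.9425.
Step 4 — H = 0.5296 - j0.4991.
Step 5 — Magnitude: |H| = 0.7277 (-2.8 dB); phase: φ = -43.3°.

|H| = 0.7277 (-2.8 dB), φ = -43.3°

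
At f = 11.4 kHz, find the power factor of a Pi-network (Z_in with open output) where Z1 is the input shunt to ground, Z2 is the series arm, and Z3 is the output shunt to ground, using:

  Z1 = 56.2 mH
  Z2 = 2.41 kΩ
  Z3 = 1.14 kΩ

Step 1 — Angular frequency: ω = 2π·f = 2π·1.14e+04 = 7.163e+04 rad/s.
Step 2 — Component impedances:
  Z1: Z = jωL = j·7.163e+04·0.0562 = 0 + j4026 Ω
  Z2: Z = R = 2410 Ω
  Z3: Z = R = 1140 Ω
Step 3 — With open output, the series arm Z2 and the output shunt Z3 appear in series to ground: Z2 + Z3 = 3550 Ω.
Step 4 — Parallel with input shunt Z1: Z_in = Z1 || (Z2 + Z3) = 1997 + j1761 Ω = 2663∠41.4° Ω.
Step 5 — Power factor: PF = cos(φ) = Re(Z)/|Z| = 1997/2662.6 = 0.75.
Step 6 — Type: Im(Z) = 1761 ⇒ lagging (phase φ = 41.4°).

PF = 0.75 (lagging, φ = 41.4°)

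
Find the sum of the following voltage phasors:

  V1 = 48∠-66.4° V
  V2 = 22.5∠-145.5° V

Step 1 — Convert each phasor to rectangular form:
  V1 = 48·(cos(-66.4°) + j·sin(-66.4°)) = 19.22 - j43.99 V
  V2 = 22.5·(cos(-145.5°) + j·sin(-145.5°)) = -18.54 - j12.74 V
Step 2 — Sum components: V_total = 0.6739 - j56.73 V.
Step 3 — Convert to polar: |V_total| = 56.73 V, ∠V_total = -89.3°.

V_total = 56.73∠-89.3° V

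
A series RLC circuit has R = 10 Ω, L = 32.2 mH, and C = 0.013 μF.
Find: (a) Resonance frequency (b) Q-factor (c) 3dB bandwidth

Step 1 — Resonance: ω₀ = 1/√(LC) = 1/√(0.0322·1.3e-08) = 4.888e+04 rad/s.
Step 2 — f₀ = ω₀/(2π) = 7779 Hz.
Step 3 — Series Q: Q = ω₀L/R = 4.888e+04·0.0322/10 = 157.4.
Step 4 — Bandwidth: Δω = ω₀/Q = 310.6 rad/s; BW = Δω/(2π) = 49.43 Hz.

(a) f₀ = 7779 Hz  (b) Q = 157.4  (c) BW = 49.43 Hz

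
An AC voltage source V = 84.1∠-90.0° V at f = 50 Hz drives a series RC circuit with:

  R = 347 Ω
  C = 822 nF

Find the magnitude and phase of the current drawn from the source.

Step 1 — Angular frequency: ω = 2π·f = 2π·50 = 314.2 rad/s.
Step 2 — Component impedances:
  R: Z = R = 347 Ω
  C: Z = 1/(jωC) = -j/(ω·C) = 0 - j3872 Ω
Step 3 — Series combination: Z_total = R + C = 347 - j3872 Ω = 3888∠-84.9° Ω.
Step 4 — Source phasor: V = 84.1∠-90.0° V = 0 - j84.1 V.
Step 5 — Ohm's law: I = V / Z_total = (0 - j84.1) / (347 - j3872) = 0.02154 - j0.001931 A.
Step 6 — Convert to polar: |I| = 0.02163 A, ∠I = -5.1°.

I = 0.02163∠-5.1° A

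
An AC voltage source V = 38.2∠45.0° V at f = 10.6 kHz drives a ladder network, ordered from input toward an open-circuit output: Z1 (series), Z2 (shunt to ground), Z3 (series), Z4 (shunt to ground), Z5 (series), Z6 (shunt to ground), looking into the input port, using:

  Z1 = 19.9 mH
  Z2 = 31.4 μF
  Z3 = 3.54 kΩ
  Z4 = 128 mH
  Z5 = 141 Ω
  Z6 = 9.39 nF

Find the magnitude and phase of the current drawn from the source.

Step 1 — Angular frequency: ω = 2π·f = 2π·1.06e+04 = 6.66e+04 rad/s.
Step 2 — Component impedances:
  Z1: Z = jωL = j·6.66e+04·0.0199 = 0 + j1325 Ω
  Z2: Z = 1/(jωC) = -j/(ω·C) = 0 - j0.4782 Ω
  Z3: Z = R = 3540 Ω
  Z4: Z = jωL = j·6.66e+04·0.128 = 0 + j8525 Ω
  Z5: Z = R = 141 Ω
  Z6: Z = 1/(jωC) = -j/(ω·C) = 0 - j1599 Ω
Step 3 — Ladder network (open output): work backward from the far end, alternating series and parallel combinations. Z_in = 4.782e-05 + j1325 Ω = 1325∠90.0° Ω.
Step 4 — Source phasor: V = 38.2∠45.0° V = 27.01 + j27.01 V.
Step 5 — Ohm's law: I = V / Z_total = (27.01 + j27.01) / (4.782e-05 + j1325) = 0.02039 - j0.02039 A.
Step 6 — Convert to polar: |I| = 0.02883 A, ∠I = -45.0°.

I = 0.02883∠-45.0° A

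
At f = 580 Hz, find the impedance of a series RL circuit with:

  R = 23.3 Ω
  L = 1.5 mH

Step 1 — Angular frequency: ω = 2π·f = 2π·580 = 3644 rad/s.
Step 2 — Component impedances:
  R: Z = R = 23.3 Ω
  L: Z = jωL = j·3644·0.0015 = 0 + j5.466 Ω
Step 3 — Series combination: Z_total = R + L = 23.3 + j5.466 Ω = 23.93∠13.2° Ω.

Z = 23.3 + j5.466 Ω = 23.93∠13.2° Ω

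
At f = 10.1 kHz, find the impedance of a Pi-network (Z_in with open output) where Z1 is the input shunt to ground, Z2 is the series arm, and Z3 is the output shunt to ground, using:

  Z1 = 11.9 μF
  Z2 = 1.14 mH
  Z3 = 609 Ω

Step 1 — Angular frequency: ω = 2π·f = 2π·1.01e+04 = 6.346e+04 rad/s.
Step 2 — Component impedances:
  Z1: Z = 1/(jωC) = -j/(ω·C) = 0 - j1.324 Ω
  Z2: Z = jωL = j·6.346e+04·0.00114 = 0 + j72.34 Ω
  Z3: Z = R = 609 Ω
Step 3 — With open output, the series arm Z2 and the output shunt Z3 appear in series to ground: Z2 + Z3 = 609 + j72.34 Ω.
Step 4 — Parallel with input shunt Z1: Z_in = Z1 || (Z2 + Z3) = 0.002841 - j1.325 Ω = 1.325∠-89.9° Ω.

Z = 0.002841 - j1.325 Ω = 1.325∠-89.9° Ω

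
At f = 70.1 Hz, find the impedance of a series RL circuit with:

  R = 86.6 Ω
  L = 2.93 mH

Step 1 — Angular frequency: ω = 2π·f = 2π·70.1 = 440.5 rad/s.
Step 2 — Component impedances:
  R: Z = R = 86.6 Ω
  L: Z = jωL = j·440.5·0.00293 = 0 + j1.291 Ω
Step 3 — Series combination: Z_total = R + L = 86.6 + j1.291 Ω = 86.61∠0.9° Ω.

Z = 86.6 + j1.291 Ω = 86.61∠0.9° Ω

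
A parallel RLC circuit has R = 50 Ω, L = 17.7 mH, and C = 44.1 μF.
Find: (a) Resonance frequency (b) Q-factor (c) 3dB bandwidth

Step 1 — Resonance: ω₀ = 1/√(LC) = 1/√(0.0177·4.41e-05) = 1132 rad/s.
Step 2 — f₀ = ω₀/(2π) = 180.1 Hz.
Step 3 — Parallel Q: Q = R/(ω₀L) = 50/(1132·0.0177) = 2.496.
Step 4 — Bandwidth: Δω = ω₀/Q = 453.5 rad/s; BW = Δω/(2π) = 72.18 Hz.

(a) f₀ = 180.1 Hz  (b) Q = 2.496  (c) BW = 72.18 Hz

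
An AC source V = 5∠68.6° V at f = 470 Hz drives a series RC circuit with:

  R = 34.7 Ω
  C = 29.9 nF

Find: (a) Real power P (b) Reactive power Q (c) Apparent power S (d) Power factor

Step 1 — Angular frequency: ω = 2π·f = 2π·470 = 2953 rad/s.
Step 2 — Component impedances:
  R: Z = R = 34.7 Ω
  C: Z = 1/(jωC) = -j/(ω·C) = 0 - j1.133e+04 Ω
Step 3 — Series combination: Z_total = R + C = 34.7 - j1.133e+04 Ω = 1.133e+04∠-89.8° Ω.
Step 4 — Source phasor: V = 5∠68.6° V = 1.824 + j4.655 V.
Step 5 — Current: I = V / Z = -0.0004106 + j0.0001623 A = 0.0004415∠158.4° A.
Step 6 — Complex power: S = V·I* = 6.763e-06 - j0.002207 VA.
Step 7 — Real power: P = Re(S) = 6.763e-06 W.
Step 8 — Reactive power: Q = Im(S) = -0.002207 VAR.
Step 9 — Apparent power: |S| = 0.002207 VA.
Step 10 — Power factor: PF = P/|S| = 0.003064 (leading).

(a) P = 6.763e-06 W  (b) Q = -0.002207 VAR  (c) S = 0.002207 VA  (d) PF = 0.003064 (leading)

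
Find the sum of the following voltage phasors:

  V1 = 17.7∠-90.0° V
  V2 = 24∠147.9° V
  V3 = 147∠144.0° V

Step 1 — Convert each phasor to rectangular form:
  V1 = 17.7·(cos(-90.0°) + j·sin(-90.0°)) = 0 - j17.7 V
  V2 = 24·(cos(147.9°) + j·sin(147.9°)) = -20.33 + j12.75 V
  V3 = 147·(cos(144.0°) + j·sin(144.0°)) = -118.9 + j86.4 V
Step 2 — Sum components: V_total = -139.3 + j81.46 V.
Step 3 — Convert to polar: |V_total| = 161.3 V, ∠V_total = 149.7°.

V_total = 161.3∠149.7° V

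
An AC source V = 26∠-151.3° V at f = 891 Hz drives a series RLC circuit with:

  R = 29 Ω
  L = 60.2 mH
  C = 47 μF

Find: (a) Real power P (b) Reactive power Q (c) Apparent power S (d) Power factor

Step 1 — Angular frequency: ω = 2π·f = 2π·891 = 5598 rad/s.
Step 2 — Component impedances:
  R: Z = R = 29 Ω
  L: Z = jωL = j·5598·0.0602 = 0 + j337 Ω
  C: Z = 1/(jωC) = -j/(ω·C) = 0 - j3.801 Ω
Step 3 — Series combination: Z_total = R + L + C = 29 + j333.2 Ω = 334.5∠85.0° Ω.
Step 4 — Source phasor: V = 26∠-151.3° V = -22.81 - j12.49 V.
Step 5 — Current: I = V / Z = -0.0431 + j0.06469 A = 0.07773∠123.7° A.
Step 6 — Complex power: S = V·I* = 0.1752 + j2.013 VA.
Step 7 — Real power: P = Re(S) = 0.1752 W.
Step 8 — Reactive power: Q = Im(S) = 2.013 VAR.
Step 9 — Apparent power: |S| = 2.021 VA.
Step 10 — Power factor: PF = P/|S| = 0.0867 (lagging).

(a) P = 0.1752 W  (b) Q = 2.013 VAR  (c) S = 2.021 VA  (d) PF = 0.0867 (lagging)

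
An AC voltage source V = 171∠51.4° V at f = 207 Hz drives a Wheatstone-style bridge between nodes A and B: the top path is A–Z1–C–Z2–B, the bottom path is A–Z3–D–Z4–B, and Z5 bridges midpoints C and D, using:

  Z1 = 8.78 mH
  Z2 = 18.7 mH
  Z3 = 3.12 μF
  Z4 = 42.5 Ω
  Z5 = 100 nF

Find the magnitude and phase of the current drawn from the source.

Step 1 — Angular frequency: ω = 2π·f = 2π·207 = 1301 rad/s.
Step 2 — Component impedances:
  Z1: Z = jωL = j·1301·0.00878 = 0 + j11.42 Ω
  Z2: Z = jωL = j·1301·0.0187 = 0 + j24.32 Ω
  Z3: Z = 1/(jωC) = -j/(ω·C) = 0 - j246.4 Ω
  Z4: Z = R = 42.5 Ω
  Z5: Z = 1/(jωC) = -j/(ω·C) = 0 - j7689 Ω
Step 3 — Bridge requires nodal analysis (the Z5 bridge couples midpoints C and D, so the two paths cannot be reduced to a simple series/parallel combination). Setting node B to ground and injecting 1 A at node A, the 3-node admittance system at A, C, D solves to V_A = Z_AB = 1.23 + j41.65 Ω = 41.67∠88.3° Ω.
Step 4 — Source phasor: V = 171∠51.4° V = 106.7 + j133.6 V.
Step 5 — Ohm's law: I = V / Z_total = (106.7 + j133.6) / (1.23 + j41.65) = 3.281 - j2.464 A.
Step 6 — Convert to polar: |I| = 4.104 A, ∠I = -36.9°.

I = 4.104∠-36.9° A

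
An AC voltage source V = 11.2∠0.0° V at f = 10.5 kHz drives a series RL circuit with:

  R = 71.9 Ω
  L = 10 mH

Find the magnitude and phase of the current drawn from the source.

Step 1 — Angular frequency: ω = 2π·f = 2π·1.05e+04 = 6.597e+04 rad/s.
Step 2 — Component impedances:
  R: Z = R = 71.9 Ω
  L: Z = jωL = j·6.597e+04·0.01 = 0 + j659.7 Ω
Step 3 — Series combination: Z_total = R + L = 71.9 + j659.7 Ω = 663.6∠83.8° Ω.
Step 4 — Source phasor: V = 11.2∠0.0° V = 11.2 V.
Step 5 — Ohm's law: I = V / Z_total = (11.2) / (71.9 + j659.7) = 0.001828 - j0.01678 A.
Step 6 — Convert to polar: |I| = 0.01688 A, ∠I = -83.8°.

I = 0.01688∠-83.8° A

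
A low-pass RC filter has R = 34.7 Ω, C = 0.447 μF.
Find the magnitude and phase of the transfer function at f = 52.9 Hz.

Step 1 — Angular frequency: ω = 2π·52.9 = 332.4 rad/s.
Step 2 — Transfer function: H(jω) = 1/(1 + jωRC).
Step 3 — Denominator: 1 + jωRC = 1 + j·332.4·34.7·4.47e-07 = 1 + j0.005156.
Step 4 — H = 1 - j0.005155.
Step 5 — Magnitude: |H| = 1 (-0.0 dB); phase: φ = -0.3°.

|H| = 1 (-0.0 dB), φ = -0.3°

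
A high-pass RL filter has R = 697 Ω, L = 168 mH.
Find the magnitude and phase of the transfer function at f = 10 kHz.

Step 1 — Angular frequency: ω = 2π·1e+04 = 6.283e+04 rad/s.
Step 2 — Transfer function: H(jω) = jωL/(R + jωL).
Step 3 — Numerator jωL = j·1.056e+04; denominator R + jωL = 697 + j1.056e+04.
Step 4 — H = 0.9957 + j0.06574.
Step 5 — Magnitude: |H| = 0.9978 (-0.0 dB); phase: φ = 3.8°.

|H| = 0.9978 (-0.0 dB), φ = 3.8°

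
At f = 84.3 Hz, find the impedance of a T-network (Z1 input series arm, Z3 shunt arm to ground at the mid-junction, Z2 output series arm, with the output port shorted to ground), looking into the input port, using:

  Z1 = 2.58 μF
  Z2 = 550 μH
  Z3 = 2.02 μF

Step 1 — Angular frequency: ω = 2π·f = 2π·84.3 = 529.7 rad/s.
Step 2 — Component impedances:
  Z1: Z = 1/(jωC) = -j/(ω·C) = 0 - j731.8 Ω
  Z2: Z = jωL = j·529.7·0.00055 = 0 + j0.2913 Ω
  Z3: Z = 1/(jωC) = -j/(ω·C) = 0 - j934.6 Ω
Step 3 — With the output port shorted to ground, the output series arm Z2 runs from the junction to ground; the shunt arm Z3 also runs from the junction to ground. They appear in parallel: Z3 || Z2 = 0 + j0.2914 Ω.
Step 4 — Series with input arm Z1: Z_in = Z1 + (Z3 || Z2) = 0 - j731.5 Ω = 731.5∠-90.0° Ω.

Z = 0 - j731.5 Ω = 731.5∠-90.0° Ω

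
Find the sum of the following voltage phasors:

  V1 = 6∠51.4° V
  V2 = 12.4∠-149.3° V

Step 1 — Convert each phasor to rectangular form:
  V1 = 6·(cos(51.4°) + j·sin(51.4°)) = 3.743 + j4.689 V
  V2 = 12.4·(cos(-149.3°) + j·sin(-149.3°)) = -10.66 - j6.331 V
Step 2 — Sum components: V_total = -6.919 - j1.642 V.
Step 3 — Convert to polar: |V_total| = 7.111 V, ∠V_total = -166.7°.

V_total = 7.111∠-166.7° V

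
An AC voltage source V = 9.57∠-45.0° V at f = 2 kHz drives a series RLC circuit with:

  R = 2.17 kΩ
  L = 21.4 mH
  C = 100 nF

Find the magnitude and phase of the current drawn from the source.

Step 1 — Angular frequency: ω = 2π·f = 2π·2000 = 1.257e+04 rad/s.
Step 2 — Component impedances:
  R: Z = R = 2170 Ω
  L: Z = jωL = j·1.257e+04·0.0214 = 0 + j268.9 Ω
  C: Z = 1/(jωC) = -j/(ω·C) = 0 - j795.8 Ω
Step 3 — Series combination: Z_total = R + L + C = 2170 - j526.9 Ω = 2233∠-13.6° Ω.
Step 4 — Source phasor: V = 9.57∠-45.0° V = 6.767 - j6.767 V.
Step 5 — Ohm's law: I = V / Z_total = (6.767 - j6.767) / (2170 - j526.9) = 0.00366 - j0.00223 A.
Step 6 — Convert to polar: |I| = 0.004286 A, ∠I = -31.4°.

I = 0.004286∠-31.4° A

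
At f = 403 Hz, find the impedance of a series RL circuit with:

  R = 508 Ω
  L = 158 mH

Step 1 — Angular frequency: ω = 2π·f = 2π·403 = 2532 rad/s.
Step 2 — Component impedances:
  R: Z = R = 508 Ω
  L: Z = jωL = j·2532·0.158 = 0 + j400.1 Ω
Step 3 — Series combination: Z_total = R + L = 508 + j400.1 Ω = 646.6∠38.2° Ω.

Z = 508 + j400.1 Ω = 646.6∠38.2° Ω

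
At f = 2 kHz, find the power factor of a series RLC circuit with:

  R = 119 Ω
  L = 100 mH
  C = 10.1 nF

Step 1 — Angular frequency: ω = 2π·f = 2π·2000 = 1.257e+04 rad/s.
Step 2 — Component impedances:
  R: Z = R = 119 Ω
  L: Z = jωL = j·1.257e+04·0.1 = 0 + j1257 Ω
  C: Z = 1/(jωC) = -j/(ω·C) = 0 - j7879 Ω
Step 3 — Series combination: Z_total = R + L + C = 119 - j6622 Ω = 6623∠-89.0° Ω.
Step 4 — Power factor: PF = cos(φ) = Re(Z)/|Z| = 119/6623 = 0.01797.
Step 5 — Type: Im(Z) = -6622 ⇒ leading (phase φ = -89.0°).

PF = 0.01797 (leading, φ = -89.0°)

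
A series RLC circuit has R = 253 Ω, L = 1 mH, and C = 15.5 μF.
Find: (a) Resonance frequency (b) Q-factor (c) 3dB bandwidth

Step 1 — Resonance: ω₀ = 1/√(LC) = 1/√(0.001·1.55e-05) = 8032 rad/s.
Step 2 — f₀ = ω₀/(2π) = 1278 Hz.
Step 3 — Series Q: Q = ω₀L/R = 8032·0.001/253 = 0.03175.
Step 4 — Bandwidth: Δω = ω₀/Q = 2.53e+05 rad/s; BW = Δω/(2π) = 4.027e+04 Hz.

(a) f₀ = 1278 Hz  (b) Q = 0.03175  (c) BW = 4.027e+04 Hz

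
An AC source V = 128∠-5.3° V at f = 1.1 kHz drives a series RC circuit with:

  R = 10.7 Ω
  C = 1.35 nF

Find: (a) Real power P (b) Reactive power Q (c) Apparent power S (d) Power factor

Step 1 — Angular frequency: ω = 2π·f = 2π·1100 = 6912 rad/s.
Step 2 — Component impedances:
  R: Z = R = 10.7 Ω
  C: Z = 1/(jωC) = -j/(ω·C) = 0 - j1.072e+05 Ω
Step 3 — Series combination: Z_total = R + C = 10.7 - j1.072e+05 Ω = 1.072e+05∠-90.0° Ω.
Step 4 — Source phasor: V = 128∠-5.3° V = 127.5 - j11.82 V.
Step 5 — Current: I = V / Z = 0.0001104 + j0.001189 A = 0.001194∠84.7° A.
Step 6 — Complex power: S = V·I* = 1.526e-05 - j0.1529 VA.
Step 7 — Real power: P = Re(S) = 1.526e-05 W.
Step 8 — Reactive power: Q = Im(S) = -0.1529 VAR.
Step 9 — Apparent power: |S| = 0.1529 VA.
Step 10 — Power factor: PF = P/|S| = 9.984e-05 (leading).

(a) P = 1.526e-05 W  (b) Q = -0.1529 VAR  (c) S = 0.1529 VA  (d) PF = 9.984e-05 (leading)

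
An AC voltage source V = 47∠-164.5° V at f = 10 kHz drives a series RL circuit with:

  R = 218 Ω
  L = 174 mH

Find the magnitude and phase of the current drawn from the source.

Step 1 — Angular frequency: ω = 2π·f = 2π·1e+04 = 6.283e+04 rad/s.
Step 2 — Component impedances:
  R: Z = R = 218 Ω
  L: Z = jωL = j·6.283e+04·0.174 = 0 + j1.093e+04 Ω
Step 3 — Series combination: Z_total = R + L = 218 + j1.093e+04 Ω = 1.093e+04∠88.9° Ω.
Step 4 — Source phasor: V = 47∠-164.5° V = -45.29 - j12.56 V.
Step 5 — Ohm's law: I = V / Z_total = (-45.29 - j12.56) / (218 + j1.093e+04) = -0.001231 + j0.004118 A.
Step 6 — Convert to polar: |I| = 0.004298 A, ∠I = 106.6°.

I = 0.004298∠106.6° A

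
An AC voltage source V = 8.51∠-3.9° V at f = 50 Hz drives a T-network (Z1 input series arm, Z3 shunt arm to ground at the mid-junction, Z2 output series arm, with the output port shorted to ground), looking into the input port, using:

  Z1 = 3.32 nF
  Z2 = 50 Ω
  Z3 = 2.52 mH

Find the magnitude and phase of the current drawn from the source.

Step 1 — Angular frequency: ω = 2π·f = 2π·50 = 314.2 rad/s.
Step 2 — Component impedances:
  Z1: Z = 1/(jωC) = -j/(ω·C) = 0 - j9.588e+05 Ω
  Z2: Z = R = 50 Ω
  Z3: Z = jωL = j·314.2·0.00252 = 0 + j0.7917 Ω
Step 3 — With the output port shorted to ground, the output series arm Z2 runs from the junction to ground; the shunt arm Z3 also runs from the junction to ground. They appear in parallel: Z3 || Z2 = 0.01253 + j0.7915 Ω.
Step 4 — Series with input arm Z1: Z_in = Z1 + (Z3 || Z2) = 0.01253 - j9.588e+05 Ω = 9.588e+05∠-90.0° Ω.
Step 5 — Source phasor: V = 8.51∠-3.9° V = 8.49 - j0.5788 V.
Step 6 — Ohm's law: I = V / Z_total = (8.49 - j0.5788) / (0.01253 - j9.588e+05) = 6.037e-07 + j8.855e-06 A.
Step 7 — Convert to polar: |I| = 8.876e-06 A, ∠I = 86.1°.

I = 8.876e-06∠86.1° A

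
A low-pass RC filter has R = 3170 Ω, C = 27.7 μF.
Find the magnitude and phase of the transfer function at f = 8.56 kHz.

Step 1 — Angular frequency: ω = 2π·8560 = 5.378e+04 rad/s.
Step 2 — Transfer function: H(jω) = 1/(1 + jωRC).
Step 3 — Denominator: 1 + jωRC = 1 + j·5.378e+04·3170·2.77e-05 = 1 + j4723.
Step 4 — H = 4.483e-08 - j0.0002117.
Step 5 — Magnitude: |H| = 0.0002117 (-73.5 dB); phase: φ = -90.0°.

|H| = 0.0002117 (-73.5 dB), φ = -90.0°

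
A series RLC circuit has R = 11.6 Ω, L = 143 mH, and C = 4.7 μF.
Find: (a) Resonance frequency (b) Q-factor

Step 1 — Resonance condition Im(Z)=0 gives ω₀ = 1/√(LC).
Step 2 — ω₀ = 1/√(0.143·4.7e-06) = 1220 rad/s.
Step 3 — f₀ = ω₀/(2π) = 194.1 Hz.
Step 4 — Series Q: Q = ω₀L/R = 1220·0.143/11.6 = 15.04.

(a) f₀ = 194.1 Hz  (b) Q = 15.04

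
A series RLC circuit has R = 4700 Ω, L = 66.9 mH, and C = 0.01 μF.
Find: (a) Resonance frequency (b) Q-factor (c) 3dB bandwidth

Step 1 — Resonance condition Im(Z)=0 gives ω₀ = 1/√(LC).
Step 2 — ω₀ = 1/√(0.0669·1e-08) = 3.866e+04 rad/s.
Step 3 — f₀ = ω₀/(2π) = 6153 Hz.
Step 4 — Series Q: Q = ω₀L/R = 3.866e+04·0.0669/4700 = 0.5503.
Step 5 — 3dB bandwidth: Δω = ω₀/Q = 7.025e+04 rad/s; BW = Δω/(2π) = 1.118e+04 Hz.

(a) f₀ = 6153 Hz  (b) Q = 0.5503  (c) BW = 1.118e+04 Hz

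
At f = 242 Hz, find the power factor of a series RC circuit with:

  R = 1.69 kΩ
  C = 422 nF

Step 1 — Angular frequency: ω = 2π·f = 2π·242 = 1521 rad/s.
Step 2 — Component impedances:
  R: Z = R = 1690 Ω
  C: Z = 1/(jωC) = -j/(ω·C) = 0 - j1558 Ω
Step 3 — Series combination: Z_total = R + C = 1690 - j1558 Ω = 2299∠-42.7° Ω.
Step 4 — Power factor: PF = cos(φ) = Re(Z)/|Z| = 1690/2299 = 0.7351.
Step 5 — Type: Im(Z) = -1558 ⇒ leading (phase φ = -42.7°).

PF = 0.7351 (leading, φ = -42.7°)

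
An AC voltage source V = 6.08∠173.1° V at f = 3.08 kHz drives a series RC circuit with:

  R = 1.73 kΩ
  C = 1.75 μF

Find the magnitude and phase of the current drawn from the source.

Step 1 — Angular frequency: ω = 2π·f = 2π·3080 = 1.935e+04 rad/s.
Step 2 — Component impedances:
  R: Z = R = 1730 Ω
  C: Z = 1/(jωC) = -j/(ω·C) = 0 - j29.53 Ω
Step 3 — Series combination: Z_total = R + C = 1730 - j29.53 Ω = 1730∠-1.0° Ω.
Step 4 — Source phasor: V = 6.08∠173.1° V = -6.036 + j0.7304 V.
Step 5 — Ohm's law: I = V / Z_total = (-6.036 + j0.7304) / (1730 - j29.53) = -0.003495 + j0.0003626 A.
Step 6 — Convert to polar: |I| = 0.003514 A, ∠I = 174.1°.

I = 0.003514∠174.1° A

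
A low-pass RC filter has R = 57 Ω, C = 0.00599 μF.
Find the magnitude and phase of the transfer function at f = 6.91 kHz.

Step 1 — Angular frequency: ω = 2π·6910 = 4.342e+04 rad/s.
Step 2 — Transfer function: H(jω) = 1/(1 + jωRC).
Step 3 — Denominator: 1 + jωRC = 1 + j·4.342e+04·57·5.99e-09 = 1 + j0.01482.
Step 4 — H = 0.9998 - j0.01482.
Step 5 — Magnitude: |H| = 0.9999 (-0.0 dB); phase: φ = -0.8°.

|H| = 0.9999 (-0.0 dB), φ = -0.8°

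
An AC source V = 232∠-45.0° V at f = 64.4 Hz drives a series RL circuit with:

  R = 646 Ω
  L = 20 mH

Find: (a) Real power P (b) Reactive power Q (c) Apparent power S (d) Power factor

Step 1 — Angular frequency: ω = 2π·f = 2π·64.4 = 404.6 rad/s.
Step 2 — Component impedances:
  R: Z = R = 646 Ω
  L: Z = jωL = j·404.6·0.02 = 0 + j8.093 Ω
Step 3 — Series combination: Z_total = R + L = 646 + j8.093 Ω = 646.1∠0.7° Ω.
Step 4 — Source phasor: V = 232∠-45.0° V = 164 - j164 V.
Step 5 — Current: I = V / Z = 0.2507 - j0.2571 A = 0.3591∠-45.7° A.
Step 6 — Complex power: S = V·I* = 83.31 + j1.044 VA.
Step 7 — Real power: P = Re(S) = 83.31 W.
Step 8 — Reactive power: Q = Im(S) = 1.044 VAR.
Step 9 — Apparent power: |S| = 83.31 VA.
Step 10 — Power factor: PF = P/|S| = 0.9999 (lagging).

(a) P = 83.31 W  (b) Q = 1.044 VAR  (c) S = 83.31 VA  (d) PF = 0.9999 (lagging)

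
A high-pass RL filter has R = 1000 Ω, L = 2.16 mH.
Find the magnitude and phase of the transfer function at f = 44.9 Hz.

Step 1 — Angular frequency: ω = 2π·44.9 = 282.1 rad/s.
Step 2 — Transfer function: H(jω) = jωL/(R + jωL).
Step 3 — Numerator jωL = j·0.6094; denominator R + jωL = 1000 + j0.6094.
Step 4 — H = 3.713e-07 + j0.0006094.
Step 5 — Magnitude: |H| = 0.0006094 (-64.3 dB); phase: φ = 90.0°.

|H| = 0.0006094 (-64.3 dB), φ = 90.0°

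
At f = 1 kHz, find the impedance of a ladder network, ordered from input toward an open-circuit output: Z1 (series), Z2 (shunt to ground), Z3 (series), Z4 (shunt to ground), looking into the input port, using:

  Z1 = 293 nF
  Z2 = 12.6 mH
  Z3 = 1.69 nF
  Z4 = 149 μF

Step 1 — Angular frequency: ω = 2π·f = 2π·1000 = 6283 rad/s.
Step 2 — Component impedances:
  Z1: Z = 1/(jωC) = -j/(ω·C) = 0 - j543.2 Ω
  Z2: Z = jωL = j·6283·0.0126 = 0 + j79.17 Ω
  Z3: Z = 1/(jωC) = -j/(ω·C) = 0 - j9.417e+04 Ω
  Z4: Z = 1/(jωC) = -j/(ω·C) = 0 - j1.068 Ω
Step 3 — Ladder network (open output): work backward from the far end, alternating series and parallel combinations. Z_in = 0 - j464 Ω = 464∠-90.0° Ω.

Z = 0 - j464 Ω = 464∠-90.0° Ω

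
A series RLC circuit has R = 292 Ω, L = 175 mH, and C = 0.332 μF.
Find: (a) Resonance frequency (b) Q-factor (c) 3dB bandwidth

Step 1 — Resonance condition Im(Z)=0 gives ω₀ = 1/√(LC).
Step 2 — ω₀ = 1/√(0.175·3.32e-07) = 4149 rad/s.
Step 3 — f₀ = ω₀/(2π) = 660.3 Hz.
Step 4 — Series Q: Q = ω₀L/R = 4149·0.175/292 = 2.486.
Step 5 — 3dB bandwidth: Δω = ω₀/Q = 1669 rad/s; BW = Δω/(2π) = 265.6 Hz.

(a) f₀ = 660.3 Hz  (b) Q = 2.486  (c) BW = 265.6 Hz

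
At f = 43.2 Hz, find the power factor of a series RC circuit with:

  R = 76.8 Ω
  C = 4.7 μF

Step 1 — Angular frequency: ω = 2π·f = 2π·43.2 = 271.4 rad/s.
Step 2 — Component impedances:
  R: Z = R = 76.8 Ω
  C: Z = 1/(jωC) = -j/(ω·C) = 0 - j783.9 Ω
Step 3 — Series combination: Z_total = R + C = 76.8 - j783.9 Ω = 787.6∠-84.4° Ω.
Step 4 — Power factor: PF = cos(φ) = Re(Z)/|Z| = 76.8/787.6 = 0.09751.
Step 5 — Type: Im(Z) = -783.9 ⇒ leading (phase φ = -84.4°).

PF = 0.09751 (leading, φ = -84.4°)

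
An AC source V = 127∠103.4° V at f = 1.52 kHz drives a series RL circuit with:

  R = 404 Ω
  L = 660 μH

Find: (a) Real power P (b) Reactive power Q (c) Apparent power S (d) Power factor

Step 1 — Angular frequency: ω = 2π·f = 2π·1520 = 9550 rad/s.
Step 2 — Component impedances:
  R: Z = R = 404 Ω
  L: Z = jωL = j·9550·0.00066 = 0 + j6.303 Ω
Step 3 — Series combination: Z_total = R + L = 404 + j6.303 Ω = 404∠0.9° Ω.
Step 4 — Source phasor: V = 127∠103.4° V = -29.43 + j123.5 V.
Step 5 — Current: I = V / Z = -0.06806 + j0.3069 A = 0.3143∠102.5° A.
Step 6 — Complex power: S = V·I* = 39.91 + j0.6227 VA.
Step 7 — Real power: P = Re(S) = 39.91 W.
Step 8 — Reactive power: Q = Im(S) = 0.6227 VAR.
Step 9 — Apparent power: |S| = 39.92 VA.
Step 10 — Power factor: PF = P/|S| = 0.9999 (lagging).

(a) P = 39.91 W  (b) Q = 0.6227 VAR  (c) S = 39.92 VA  (d) PF = 0.9999 (lagging)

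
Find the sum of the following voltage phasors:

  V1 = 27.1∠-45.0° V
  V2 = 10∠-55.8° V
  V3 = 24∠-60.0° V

Step 1 — Convert each phasor to rectangular form:
  V1 = 27.1·(cos(-45.0°) + j·sin(-45.0°)) = 19.16 - j19.16 V
  V2 = 10·(cos(-55.8°) + j·sin(-55.8°)) = 5.621 - j8.271 V
  V3 = 24·(cos(-60.0°) + j·sin(-60.0°)) = 12 - j20.78 V
Step 2 — Sum components: V_total = 36.78 - j48.22 V.
Step 3 — Convert to polar: |V_total| = 60.65 V, ∠V_total = -52.7°.

V_total = 60.65∠-52.7° V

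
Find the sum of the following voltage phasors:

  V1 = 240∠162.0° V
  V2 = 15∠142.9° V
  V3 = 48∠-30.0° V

Step 1 — Convert each phasor to rectangular form:
  V1 = 240·(cos(162.0°) + j·sin(162.0°)) = -228.3 + j74.16 V
  V2 = 15·(cos(142.9°) + j·sin(142.9°)) = -11.96 + j9.048 V
  V3 = 48·(cos(-30.0°) + j·sin(-30.0°)) = 41.57 - j24 V
Step 2 — Sum components: V_total = -198.6 + j59.21 V.
Step 3 — Convert to polar: |V_total| = 207.3 V, ∠V_total = 163.4°.

V_total = 207.3∠163.4° V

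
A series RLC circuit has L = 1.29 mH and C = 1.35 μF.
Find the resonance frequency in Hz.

Step 1 — Resonance condition Im(Z)=0 gives ω₀ = 1/√(LC).
Step 2 — ω₀ = 1/√(0.00129·1.35e-06) = 2.396e+04 rad/s.
Step 3 — f₀ = ω₀/(2π) = 3814 Hz.

f₀ = 3814 Hz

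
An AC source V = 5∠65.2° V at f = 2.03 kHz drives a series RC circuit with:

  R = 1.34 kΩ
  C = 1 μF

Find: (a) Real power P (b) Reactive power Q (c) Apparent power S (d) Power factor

Step 1 — Angular frequency: ω = 2π·f = 2π·2030 = 1.275e+04 rad/s.
Step 2 — Component impedances:
  R: Z = R = 1340 Ω
  C: Z = 1/(jωC) = -j/(ω·C) = 0 - j78.4 Ω
Step 3 — Series combination: Z_total = R + C = 1340 - j78.4 Ω = 1342∠-3.3° Ω.
Step 4 — Source phasor: V = 5∠65.2° V = 2.097 + j4.539 V.
Step 5 — Current: I = V / Z = 0.001362 + j0.003467 A = 0.003725∠68.5° A.
Step 6 — Complex power: S = V·I* = 0.01859 - j0.001088 VA.
Step 7 — Real power: P = Re(S) = 0.01859 W.
Step 8 — Reactive power: Q = Im(S) = -0.001088 VAR.
Step 9 — Apparent power: |S| = 0.01862 VA.
Step 10 — Power factor: PF = P/|S| = 0.9983 (leading).

(a) P = 0.01859 W  (b) Q = -0.001088 VAR  (c) S = 0.01862 VA  (d) PF = 0.9983 (leading)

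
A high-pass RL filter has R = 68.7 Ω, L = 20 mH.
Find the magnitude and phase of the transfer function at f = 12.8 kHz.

Step 1 — Angular frequency: ω = 2π·1.28e+04 = 8.042e+04 rad/s.
Step 2 — Transfer function: H(jω) = jωL/(R + jωL).
Step 3 — Numerator jωL = j·1608; denominator R + jωL = 68.7 + j1608.
Step 4 — H = 0.9982 + j0.04263.
Step 5 — Magnitude: |H| = 0.9991 (-0.0 dB); phase: φ = 2.4°.

|H| = 0.9991 (-0.0 dB), φ = 2.4°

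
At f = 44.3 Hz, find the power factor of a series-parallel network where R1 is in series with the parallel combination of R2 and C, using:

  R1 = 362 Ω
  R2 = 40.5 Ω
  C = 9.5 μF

Step 1 — Angular frequency: ω = 2π·f = 2π·44.3 = 278.3 rad/s.
Step 2 — Component impedances:
  R1: Z = R = 362 Ω
  R2: Z = R = 40.5 Ω
  C: Z = 1/(jωC) = -j/(ω·C) = 0 - j378.2 Ω
Step 3 — Parallel branch: R2 || C = 1/(1/R2 + 1/C) = 40.04 - j4.288 Ω.
Step 4 — Series with R1: Z_total = R1 + (R2 || C) = 402 - j4.288 Ω = 402.1∠-0.6° Ω.
Step 5 — Power factor: PF = cos(φ) = Re(Z)/|Z| = 402.041/402.064 = 0.9999.
Step 6 — Type: Im(Z) = -4.288 ⇒ leading (phase φ = -0.6°).

PF = 0.9999 (leading, φ = -0.6°)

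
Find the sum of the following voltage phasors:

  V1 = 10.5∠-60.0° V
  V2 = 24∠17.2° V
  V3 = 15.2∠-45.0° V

Step 1 — Convert each phasor to rectangular form:
  V1 = 10.5·(cos(-60.0°) + j·sin(-60.0°)) = 5.25 - j9.093 V
  V2 = 24·(cos(17.2°) + j·sin(17.2°)) = 22.93 + j7.097 V
  V3 = 15.2·(cos(-45.0°) + j·sin(-45.0°)) = 10.75 - j10.75 V
Step 2 — Sum components: V_total = 38.92 - j12.74 V.
Step 3 — Convert to polar: |V_total| = 40.96 V, ∠V_total = -18.1°.

V_total = 40.96∠-18.1° V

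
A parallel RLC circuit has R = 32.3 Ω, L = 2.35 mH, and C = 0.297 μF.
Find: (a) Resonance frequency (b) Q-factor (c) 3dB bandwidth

Step 1 — Resonance: ω₀ = 1/√(LC) = 1/√(0.00235·2.97e-07) = 3.785e+04 rad/s.
Step 2 — f₀ = ω₀/(2π) = 6024 Hz.
Step 3 — Parallel Q: Q = R/(ω₀L) = 32.3/(3.785e+04·0.00235) = 0.3631.
Step 4 — Bandwidth: Δω = ω₀/Q = 1.042e+05 rad/s; BW = Δω/(2π) = 1.659e+04 Hz.

(a) f₀ = 6024 Hz  (b) Q = 0.3631  (c) BW = 1.659e+04 Hz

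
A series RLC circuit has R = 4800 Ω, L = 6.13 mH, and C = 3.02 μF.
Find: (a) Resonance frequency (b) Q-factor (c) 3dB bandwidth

Step 1 — Resonance: ω₀ = 1/√(LC) = 1/√(0.00613·3.02e-06) = 7350 rad/s.
Step 2 — f₀ = ω₀/(2π) = 1170 Hz.
Step 3 — Series Q: Q = ω₀L/R = 7350·0.00613/4800 = 0.009386.
Step 4 — Bandwidth: Δω = ω₀/Q = 7.83e+05 rad/s; BW = Δω/(2π) = 1.246e+05 Hz.

(a) f₀ = 1170 Hz  (b) Q = 0.009386  (c) BW = 1.246e+05 Hz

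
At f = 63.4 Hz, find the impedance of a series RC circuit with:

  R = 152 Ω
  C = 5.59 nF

Step 1 — Angular frequency: ω = 2π·f = 2π·63.4 = 398.4 rad/s.
Step 2 — Component impedances:
  R: Z = R = 152 Ω
  C: Z = 1/(jωC) = -j/(ω·C) = 0 - j4.491e+05 Ω
Step 3 — Series combination: Z_total = R + C = 152 - j4.491e+05 Ω = 4.491e+05∠-90.0° Ω.

Z = 152 - j4.491e+05 Ω = 4.491e+05∠-90.0° Ω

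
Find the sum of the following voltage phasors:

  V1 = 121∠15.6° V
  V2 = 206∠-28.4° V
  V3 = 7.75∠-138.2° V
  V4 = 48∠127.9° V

Step 1 — Convert each phasor to rectangular form:
  V1 = 121·(cos(15.6°) + j·sin(15.6°)) = 116.5 + j32.54 V
  V2 = 206·(cos(-28.4°) + j·sin(-28.4°)) = 181.2 - j97.98 V
  V3 = 7.75·(cos(-138.2°) + j·sin(-138.2°)) = -5.777 - j5.166 V
  V4 = 48·(cos(127.9°) + j·sin(127.9°)) = -29.49 + j37.88 V
Step 2 — Sum components: V_total = 262.5 - j32.73 V.
Step 3 — Convert to polar: |V_total| = 264.5 V, ∠V_total = -7.1°.

V_total = 264.5∠-7.1° V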